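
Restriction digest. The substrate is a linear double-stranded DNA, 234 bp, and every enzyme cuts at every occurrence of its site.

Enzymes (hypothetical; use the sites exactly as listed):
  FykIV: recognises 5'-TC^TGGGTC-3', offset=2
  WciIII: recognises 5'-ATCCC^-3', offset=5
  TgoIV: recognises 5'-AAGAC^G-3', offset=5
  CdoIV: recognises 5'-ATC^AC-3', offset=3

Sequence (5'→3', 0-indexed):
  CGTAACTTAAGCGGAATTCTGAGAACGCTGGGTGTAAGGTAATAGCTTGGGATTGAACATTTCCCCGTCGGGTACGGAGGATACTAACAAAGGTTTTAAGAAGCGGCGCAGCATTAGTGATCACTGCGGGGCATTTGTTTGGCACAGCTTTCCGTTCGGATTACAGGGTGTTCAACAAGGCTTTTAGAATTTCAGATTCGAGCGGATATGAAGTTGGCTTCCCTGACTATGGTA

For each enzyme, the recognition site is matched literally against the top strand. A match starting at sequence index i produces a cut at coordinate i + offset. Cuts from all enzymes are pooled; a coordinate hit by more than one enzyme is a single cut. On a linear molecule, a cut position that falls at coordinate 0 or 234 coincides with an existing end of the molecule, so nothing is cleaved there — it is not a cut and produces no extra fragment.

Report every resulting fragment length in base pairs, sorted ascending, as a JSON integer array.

[112,122]

Per-enzyme occurrences:
  FykIV (TCTGGGTC, off=2): no sites
  WciIII (ATCCC, off=5): no sites
  TgoIV (AAGACG, off=5): no sites
  CdoIV (ATCAC, off=3): starts [119] → cuts [122]

Pooled cuts: [122]

Fragments:
  [0,122): 122 bp
  [122,234): 112 bp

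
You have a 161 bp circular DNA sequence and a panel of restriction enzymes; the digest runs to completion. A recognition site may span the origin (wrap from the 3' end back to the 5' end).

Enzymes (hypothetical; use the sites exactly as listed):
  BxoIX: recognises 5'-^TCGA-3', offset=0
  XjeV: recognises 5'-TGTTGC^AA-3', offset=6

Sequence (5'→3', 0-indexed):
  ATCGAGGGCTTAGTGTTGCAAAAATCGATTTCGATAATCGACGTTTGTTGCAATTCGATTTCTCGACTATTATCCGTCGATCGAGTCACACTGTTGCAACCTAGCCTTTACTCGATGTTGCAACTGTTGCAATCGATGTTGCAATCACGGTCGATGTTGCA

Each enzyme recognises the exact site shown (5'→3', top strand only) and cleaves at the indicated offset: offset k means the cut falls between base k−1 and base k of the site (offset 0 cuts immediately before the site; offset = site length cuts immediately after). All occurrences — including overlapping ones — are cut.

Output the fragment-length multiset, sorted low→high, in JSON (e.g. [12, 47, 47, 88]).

Site scan:
  BxoIX (TCGA, off=0): starts [1, 24, 30, 37, 54, 62, 76, 80, 111, 132, 150] → cuts [1, 24, 30, 37, 54, 62, 76, 80, 111, 132, 150]
  XjeV (TGTTGCAA, off=6): starts [13, 45, 91, 115, 124, 136, 154] → cuts [19, 51, 97, 121, 130, 142, 160]

All cut coordinates (distinct, sorted): [1, 19, 24, 30, 37, 51, 54, 62, 76, 80, 97, 111, 121, 130, 132, 142, 150, 160]

Fragments:
  1→19: 18 bp
  19→24: 5 bp
  24→30: 6 bp
  30→37: 7 bp
  37→51: 14 bp
  51→54: 3 bp
  54→62: 8 bp
  62→76: 14 bp
  76→80: 4 bp
  80→97: 17 bp
  97→111: 14 bp
  111→121: 10 bp
  121→130: 9 bp
  130→132: 2 bp
  132→142: 10 bp
  142→150: 8 bp
  150→160: 10 bp
  160→1 (wrap): 161-160+1 = 2 bp

[2,2,3,4,5,6,7,8,8,9,10,10,10,14,14,14,17,18]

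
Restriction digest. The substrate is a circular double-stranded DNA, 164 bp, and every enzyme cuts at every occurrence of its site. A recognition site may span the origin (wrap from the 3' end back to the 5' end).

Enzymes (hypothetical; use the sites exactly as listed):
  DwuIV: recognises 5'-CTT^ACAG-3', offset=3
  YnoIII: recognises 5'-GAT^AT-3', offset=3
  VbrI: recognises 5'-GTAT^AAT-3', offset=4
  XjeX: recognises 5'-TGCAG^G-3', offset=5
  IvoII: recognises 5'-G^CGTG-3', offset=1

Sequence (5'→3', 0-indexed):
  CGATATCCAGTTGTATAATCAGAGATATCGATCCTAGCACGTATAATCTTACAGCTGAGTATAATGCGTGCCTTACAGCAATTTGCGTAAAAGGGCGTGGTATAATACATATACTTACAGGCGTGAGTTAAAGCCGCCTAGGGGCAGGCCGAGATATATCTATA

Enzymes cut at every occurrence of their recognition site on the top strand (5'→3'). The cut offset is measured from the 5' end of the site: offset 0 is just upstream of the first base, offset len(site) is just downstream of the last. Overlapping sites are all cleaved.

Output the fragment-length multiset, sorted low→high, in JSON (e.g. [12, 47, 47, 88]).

Scan for sites:
  DwuIV (CTTACAG, off=3): starts [47, 71, 113] → cuts [50, 74, 116]
  YnoIII (GATAT, off=3): starts [1, 23, 152] → cuts [4, 26, 155]
  VbrI (GTATAAT, off=4): starts [12, 40, 58, 99] → cuts [16, 44, 62, 103]
  XjeX (TGCAGG, off=5): no sites
  IvoII (GCGTG, off=1): starts [65, 94, 120] → cuts [66, 95, 121]

All cut coordinates (distinct, sorted): [4, 16, 26, 44, 50, 62, 66, 74, 95, 103, 116, 121, 155]

Fragments:
  4→16: 12 bp
  16→26: 10 bp
  26→44: 18 bp
  44→50: 6 bp
  50→62: 12 bp
  62→66: 4 bp
  66→74: 8 bp
  74→95: 21 bp
  95→103: 8 bp
  103→116: 13 bp
  116→121: 5 bp
  121→155: 34 bp
  155→4 (wrap): 164-155+4 = 13 bp

[4,5,6,8,8,10,12,12,13,13,18,21,34]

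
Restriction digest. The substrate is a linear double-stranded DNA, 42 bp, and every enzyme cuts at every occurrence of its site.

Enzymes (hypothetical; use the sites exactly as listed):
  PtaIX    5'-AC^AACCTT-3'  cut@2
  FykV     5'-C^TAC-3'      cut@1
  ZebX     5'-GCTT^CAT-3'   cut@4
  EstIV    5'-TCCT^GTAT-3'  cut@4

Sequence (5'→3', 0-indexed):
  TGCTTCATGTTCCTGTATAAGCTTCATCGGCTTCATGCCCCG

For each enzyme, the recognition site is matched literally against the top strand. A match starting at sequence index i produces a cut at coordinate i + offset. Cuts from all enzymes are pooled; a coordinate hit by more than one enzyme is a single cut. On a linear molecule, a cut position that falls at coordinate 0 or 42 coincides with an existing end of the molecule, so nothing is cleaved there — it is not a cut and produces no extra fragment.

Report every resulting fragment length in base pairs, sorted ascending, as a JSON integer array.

Scan for sites:
  PtaIX (ACAACCTT, off=2): no sites
  FykV (CTAC, off=1): no sites
  ZebX (GCTTCAT, off=4): starts [1, 20, 29] → cuts [5, 24, 33]
  EstIV (TCCTGTAT, off=4): starts [10] → cuts [14]

All cut coordinates (distinct, sorted): [5, 14, 24, 33]

Fragment lengths:
  [0,5): 5 bp
  [5,14): 9 bp
  [14,24): 10 bp
  [24,33): 9 bp
  [33,42): 9 bp

[5,9,9,9,10]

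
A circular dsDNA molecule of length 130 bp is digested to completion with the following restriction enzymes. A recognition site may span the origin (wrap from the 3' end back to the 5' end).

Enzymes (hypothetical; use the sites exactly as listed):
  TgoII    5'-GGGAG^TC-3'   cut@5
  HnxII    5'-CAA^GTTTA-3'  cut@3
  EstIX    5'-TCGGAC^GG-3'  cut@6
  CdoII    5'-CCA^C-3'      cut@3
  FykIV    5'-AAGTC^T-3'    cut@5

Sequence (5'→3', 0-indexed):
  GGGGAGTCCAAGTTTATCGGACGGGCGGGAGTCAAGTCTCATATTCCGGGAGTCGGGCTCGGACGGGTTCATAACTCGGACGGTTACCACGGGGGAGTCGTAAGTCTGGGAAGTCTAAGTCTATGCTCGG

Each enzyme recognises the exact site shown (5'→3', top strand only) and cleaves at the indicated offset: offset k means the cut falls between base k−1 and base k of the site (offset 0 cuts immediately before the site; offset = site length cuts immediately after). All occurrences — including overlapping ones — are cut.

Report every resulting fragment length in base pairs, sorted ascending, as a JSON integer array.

Scan for sites:
  TgoII (GGGAGTC, off=5): starts [1, 26, 47, 92] → cuts [6, 31, 52, 97]
  HnxII (CAAGTTTA, off=3): starts [8] → cuts [11]
  EstIX (TCGGACGG, off=6): starts [16, 58, 75] → cuts [22, 64, 81]
  CdoII (CCAC, off=3): starts [86] → cuts [89]
  FykIV (AAGTCT, off=5): starts [33, 101, 110, 116] → cuts [38, 106, 115, 121]

Pooled cuts: [6, 11, 22, 31, 38, 52, 64, 81, 89, 97, 106, 115, 121]

Fragment lengths:
  6→11: 5 bp
  11→22: 11 bp
  22→31: 9 bp
  31→38: 7 bp
  38→52: 14 bp
  52→64: 12 bp
  64→81: 17 bp
  81→89: 8 bp
  89→97: 8 bp
  97→106: 9 bp
  106→115: 9 bp
  115→121: 6 bp
  121→6 (wrap): 130-121+6 = 15 bp

[5,6,7,8,8,9,9,9,11,12,14,15,17]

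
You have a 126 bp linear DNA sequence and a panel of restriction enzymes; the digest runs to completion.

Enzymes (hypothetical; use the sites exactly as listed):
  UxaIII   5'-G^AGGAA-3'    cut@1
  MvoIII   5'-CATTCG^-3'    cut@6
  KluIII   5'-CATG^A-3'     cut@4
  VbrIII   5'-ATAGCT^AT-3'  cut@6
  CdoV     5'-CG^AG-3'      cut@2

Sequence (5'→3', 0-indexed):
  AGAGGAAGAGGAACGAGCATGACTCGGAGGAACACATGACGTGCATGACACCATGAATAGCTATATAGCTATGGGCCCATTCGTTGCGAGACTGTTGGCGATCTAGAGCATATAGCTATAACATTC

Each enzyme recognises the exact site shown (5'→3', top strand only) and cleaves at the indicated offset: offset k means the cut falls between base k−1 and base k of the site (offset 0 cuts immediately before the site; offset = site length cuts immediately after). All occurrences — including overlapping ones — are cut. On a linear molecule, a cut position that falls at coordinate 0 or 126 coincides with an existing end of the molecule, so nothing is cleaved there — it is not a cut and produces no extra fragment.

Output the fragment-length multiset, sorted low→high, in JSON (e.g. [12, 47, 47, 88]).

[2,5,6,6,6,7,7,8,8,9,9,11,13,29]

Per-enzyme occurrences:
  UxaIII (GAGGAA, off=1): starts [1, 7, 26] → cuts [2, 8, 27]
  MvoIII (CATTCG, off=6): starts [77] → cuts [83]
  KluIII (CATGA, off=4): starts [17, 34, 43, 51] → cuts [21, 38, 47, 55]
  VbrIII (ATAGCTAT, off=6): starts [56, 64, 111] → cuts [62, 70, 117]
  CdoV (CGAG, off=2): starts [13, 86] → cuts [15, 88]

Pooled cuts: [2, 8, 15, 21, 27, 38, 47, 55, 62, 70, 83, 88, 117]

Fragment lengths:
  [0,2): 2 bp
  [2,8): 6 bp
  [8,15): 7 bp
  [15,21): 6 bp
  [21,27): 6 bp
  [27,38): 11 bp
  [38,47): 9 bp
  [47,55): 8 bp
  [55,62): 7 bp
  [62,70): 8 bp
  [70,83): 13 bp
  [83,88): 5 bp
  [88,117): 29 bp
  [117,126): 9 bp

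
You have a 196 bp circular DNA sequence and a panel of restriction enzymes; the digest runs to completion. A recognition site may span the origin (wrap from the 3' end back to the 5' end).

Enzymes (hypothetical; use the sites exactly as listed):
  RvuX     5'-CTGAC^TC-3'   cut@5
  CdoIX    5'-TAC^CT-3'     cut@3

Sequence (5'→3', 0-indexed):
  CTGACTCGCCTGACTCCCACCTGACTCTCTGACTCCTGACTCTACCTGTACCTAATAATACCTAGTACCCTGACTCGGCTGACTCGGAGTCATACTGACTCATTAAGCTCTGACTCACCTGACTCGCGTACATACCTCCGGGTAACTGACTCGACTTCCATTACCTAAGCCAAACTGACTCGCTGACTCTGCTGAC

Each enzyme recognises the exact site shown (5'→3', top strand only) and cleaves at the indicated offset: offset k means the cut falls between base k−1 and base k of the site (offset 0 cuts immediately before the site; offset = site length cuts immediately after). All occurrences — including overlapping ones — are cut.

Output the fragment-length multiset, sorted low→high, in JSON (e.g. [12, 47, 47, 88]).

[5,6,7,8,8,9,9,9,10,11,12,13,14,14,15,15,15,16]

Scan for sites:
  RvuX (CTGACTC, off=5): starts [0, 9, 20, 28, 35, 69, 78, 94, 109, 118, 145, 174, 182] → cuts [5, 14, 25, 33, 40, 74, 83, 99, 114, 123, 150, 179, 187]
  CdoIX (TACCT, off=3): starts [42, 48, 58, 132, 161] → cuts [45, 51, 61, 135, 164]

All cut coordinates (distinct, sorted): [5, 14, 25, 33, 40, 45, 51, 61, 74, 83, 99, 114, 123, 135, 150, 164, 179, 187]

Fragments:
  5→14: 9 bp
  14→25: 11 bp
  25→33: 8 bp
  33→40: 7 bp
  40→45: 5 bp
  45→51: 6 bp
  51→61: 10 bp
  61→74: 13 bp
  74→83: 9 bp
  83→99: 16 bp
  99→114: 15 bp
  114→123: 9 bp
  123→135: 12 bp
  135→150: 15 bp
  150→164: 14 bp
  164→179: 15 bp
  179→187: 8 bp
  187→5 (wrap): 196-187+5 = 14 bp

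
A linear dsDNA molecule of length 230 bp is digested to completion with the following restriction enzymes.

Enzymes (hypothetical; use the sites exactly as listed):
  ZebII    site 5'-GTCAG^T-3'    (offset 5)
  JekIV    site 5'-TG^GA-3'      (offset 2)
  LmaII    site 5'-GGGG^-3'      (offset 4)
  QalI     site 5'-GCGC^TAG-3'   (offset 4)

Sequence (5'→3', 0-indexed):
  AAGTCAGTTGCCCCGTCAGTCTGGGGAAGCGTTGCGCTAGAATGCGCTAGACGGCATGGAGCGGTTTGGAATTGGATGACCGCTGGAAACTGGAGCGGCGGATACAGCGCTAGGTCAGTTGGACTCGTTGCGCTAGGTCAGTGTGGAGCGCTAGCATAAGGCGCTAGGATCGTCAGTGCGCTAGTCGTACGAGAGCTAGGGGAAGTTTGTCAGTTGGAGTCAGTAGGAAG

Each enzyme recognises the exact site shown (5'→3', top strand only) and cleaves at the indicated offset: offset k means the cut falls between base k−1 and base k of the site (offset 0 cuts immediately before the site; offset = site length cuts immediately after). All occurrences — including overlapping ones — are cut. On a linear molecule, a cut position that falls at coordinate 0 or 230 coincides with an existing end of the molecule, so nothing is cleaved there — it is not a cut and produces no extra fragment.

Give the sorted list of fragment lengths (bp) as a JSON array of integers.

[3,3,4,5,6,6,7,7,7,7,7,8,8,10,10,11,11,11,11,12,12,12,13,18,21]

Per-enzyme occurrences:
  ZebII (GTCAGT, off=5): starts [2, 14, 113, 136, 171, 208, 218] → cuts [7, 19, 118, 141, 176, 213, 223]
  JekIV (TGGA, off=2): starts [56, 66, 72, 83, 90, 119, 143, 214] → cuts [58, 68, 74, 85, 92, 121, 145, 216]
  LmaII (GGGG, off=4): starts [22, 198] → cuts [26, 202]
  QalI (GCGCTAG, off=4): starts [33, 43, 106, 129, 147, 160, 177] → cuts [37, 47, 110, 133, 151, 164, 181]

All cut coordinates (distinct, sorted): [7, 19, 26, 37, 47, 58, 68, 74, 85, 92, 110, 118, 121, 133, 141, 145, 151, 164, 176, 181, 202, 213, 216, 223]

Fragments:
  [0,7): 7 bp
  [7,19): 12 bp
  [19,26): 7 bp
  [26,37): 11 bp
  [37,47): 10 bp
  [47,58): 11 bp
  [58,68): 10 bp
  [68,74): 6 bp
  [74,85): 11 bp
  [85,92): 7 bp
  [92,110): 18 bp
  [110,118): 8 bp
  [118,121): 3 bp
  [121,133): 12 bp
  [133,141): 8 bp
  [141,145): 4 bp
  [145,151): 6 bp
  [151,164): 13 bp
  [164,176): 12 bp
  [176,181): 5 bp
  [181,202): 21 bp
  [202,213): 11 bp
  [213,216): 3 bp
  [216,223): 7 bp
  [223,230): 7 bp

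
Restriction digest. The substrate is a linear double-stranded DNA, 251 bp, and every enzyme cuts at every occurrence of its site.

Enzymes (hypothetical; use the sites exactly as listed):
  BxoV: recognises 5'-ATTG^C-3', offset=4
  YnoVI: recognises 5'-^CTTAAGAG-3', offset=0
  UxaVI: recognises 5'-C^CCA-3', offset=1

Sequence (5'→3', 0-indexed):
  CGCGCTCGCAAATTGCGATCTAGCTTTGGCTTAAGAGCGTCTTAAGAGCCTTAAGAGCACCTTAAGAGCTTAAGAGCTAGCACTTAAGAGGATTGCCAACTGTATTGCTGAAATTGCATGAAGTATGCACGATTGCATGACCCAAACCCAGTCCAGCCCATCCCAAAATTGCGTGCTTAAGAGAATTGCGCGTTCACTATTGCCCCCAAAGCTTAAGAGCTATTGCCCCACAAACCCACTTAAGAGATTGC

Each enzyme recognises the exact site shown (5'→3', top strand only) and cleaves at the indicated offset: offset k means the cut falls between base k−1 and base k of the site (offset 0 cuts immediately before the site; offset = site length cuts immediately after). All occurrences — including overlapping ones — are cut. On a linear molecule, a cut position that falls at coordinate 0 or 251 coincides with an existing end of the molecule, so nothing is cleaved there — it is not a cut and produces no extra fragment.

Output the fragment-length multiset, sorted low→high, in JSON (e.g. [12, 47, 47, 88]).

[1,2,3,3,4,5,6,6,6,8,8,9,9,9,10,11,11,12,12,13,13,14,14,14,14,15,19]

Per-enzyme occurrences:
  BxoV (ATTGC, off=4): starts [11, 91, 103, 112, 131, 167, 184, 198, 221, 246] → cuts [15, 95, 107, 116, 135, 171, 188, 202, 225, 250]
  YnoVI (CTTAAGAG, off=0): starts [29, 40, 49, 60, 68, 82, 175, 211, 238] → cuts [29, 40, 49, 60, 68, 82, 175, 211, 238]
  UxaVI (CCCA, off=1): starts [140, 146, 156, 161, 204, 226, 234] → cuts [141, 147, 157, 162, 205, 227, 235]

Pooled cuts: [15, 29, 40, 49, 60, 68, 82, 95, 107, 116, 135, 141, 147, 157, 162, 171, 175, 188, 202, 205, 211, 225, 227, 235, 238, 250]

Fragments:
  [0,15): 15 bp
  [15,29): 14 bp
  [29,40): 11 bp
  [40,49): 9 bp
  [49,60): 11 bp
  [60,68): 8 bp
  [68,82): 14 bp
  [82,95): 13 bp
  [95,107): 12 bp
  [107,116): 9 bp
  [116,135): 19 bp
  [135,141): 6 bp
  [141,147): 6 bp
  [147,157): 10 bp
  [157,162): 5 bp
  [162,171): 9 bp
  [171,175): 4 bp
  [175,188): 13 bp
  [188,202): 14 bp
  [202,205): 3 bp
  [205,211): 6 bp
  [211,225): 14 bp
  [225,227): 2 bp
  [227,235): 8 bp
  [235,238): 3 bp
  [238,250): 12 bp
  [250,251): 1 bp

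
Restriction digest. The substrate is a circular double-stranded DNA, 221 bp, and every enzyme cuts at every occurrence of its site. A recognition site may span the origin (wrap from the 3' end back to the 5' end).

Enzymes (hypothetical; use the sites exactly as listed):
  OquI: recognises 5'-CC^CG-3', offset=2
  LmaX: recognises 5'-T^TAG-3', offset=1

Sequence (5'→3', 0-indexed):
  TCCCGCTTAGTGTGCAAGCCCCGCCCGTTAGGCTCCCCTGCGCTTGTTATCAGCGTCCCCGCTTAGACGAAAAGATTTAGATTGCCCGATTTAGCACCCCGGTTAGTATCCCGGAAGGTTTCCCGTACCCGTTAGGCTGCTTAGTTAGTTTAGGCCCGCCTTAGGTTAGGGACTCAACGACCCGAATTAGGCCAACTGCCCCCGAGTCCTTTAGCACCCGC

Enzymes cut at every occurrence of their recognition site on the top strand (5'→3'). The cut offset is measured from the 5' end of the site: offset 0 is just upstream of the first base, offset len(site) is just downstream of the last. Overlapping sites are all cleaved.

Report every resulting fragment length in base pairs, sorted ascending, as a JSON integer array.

Scan for sites:
  OquI (CCCG, off=2): starts [1, 19, 23, 57, 84, 97, 109, 121, 127, 154, 180, 200, 216] → cuts [3, 21, 25, 59, 86, 99, 111, 123, 129, 156, 182, 202, 218]
  LmaX (TTAG, off=1): starts [6, 27, 62, 76, 90, 102, 131, 140, 144, 149, 160, 165, 186, 210] → cuts [7, 28, 63, 77, 91, 103, 132, 141, 145, 150, 161, 166, 187, 211]

All cut coordinates (distinct, sorted): [3, 7, 21, 25, 28, 59, 63, 77, 86, 91, 99, 103, 111, 123, 129, 132, 141, 145, 150, 156, 161, 166, 182, 187, 202, 211, 218]

Fragments:
  3→7: 4 bp
  7→21: 14 bp
  21→25: 4 bp
  25→28: 3 bp
  28→59: 31 bp
  59→63: 4 bp
  63→77: 14 bp
  77→86: 9 bp
  86→91: 5 bp
  91→99: 8 bp
  99→103: 4 bp
  103→111: 8 bp
  111→123: 12 bp
  123→129: 6 bp
  129→132: 3 bp
  132→141: 9 bp
  141→145: 4 bp
  145→150: 5 bp
  150→156: 6 bp
  156→161: 5 bp
  161→166: 5 bp
  166→182: 16 bp
  182→187: 5 bp
  187→202: 15 bp
  202→211: 9 bp
  211→218: 7 bp
  218→3 (wrap): 221-218+3 = 6 bp

[3,3,4,4,4,4,4,5,5,5,5,5,6,6,6,7,8,8,9,9,9,12,14,14,15,16,31]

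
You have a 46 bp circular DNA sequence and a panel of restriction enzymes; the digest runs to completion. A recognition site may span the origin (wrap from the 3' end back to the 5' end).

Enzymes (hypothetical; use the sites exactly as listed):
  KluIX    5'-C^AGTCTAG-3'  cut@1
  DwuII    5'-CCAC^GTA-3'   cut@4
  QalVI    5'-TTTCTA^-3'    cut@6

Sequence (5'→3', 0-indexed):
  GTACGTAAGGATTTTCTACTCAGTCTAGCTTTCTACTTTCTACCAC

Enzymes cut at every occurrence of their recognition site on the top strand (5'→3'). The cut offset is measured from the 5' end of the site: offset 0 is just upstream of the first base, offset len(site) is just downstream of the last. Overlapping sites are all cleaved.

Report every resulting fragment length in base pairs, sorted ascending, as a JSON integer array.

[3,4,7,14,18]

Site scan:
  KluIX CAGTCTAG/1: at [20] ⇒ [21]
  DwuII CCACGTA/4: at [42] ⇒ [0]
  QalVI TTTCTA/6: at [12, 29, 36] ⇒ [18, 35, 42]

All cut coordinates (distinct, sorted): [0, 18, 21, 35, 42]

Fragment lengths:
  0→18: 18 bp
  18→21: 3 bp
  21→35: 14 bp
  35→42: 7 bp
  42→0 (wrap): 46-42+0 = 4 bp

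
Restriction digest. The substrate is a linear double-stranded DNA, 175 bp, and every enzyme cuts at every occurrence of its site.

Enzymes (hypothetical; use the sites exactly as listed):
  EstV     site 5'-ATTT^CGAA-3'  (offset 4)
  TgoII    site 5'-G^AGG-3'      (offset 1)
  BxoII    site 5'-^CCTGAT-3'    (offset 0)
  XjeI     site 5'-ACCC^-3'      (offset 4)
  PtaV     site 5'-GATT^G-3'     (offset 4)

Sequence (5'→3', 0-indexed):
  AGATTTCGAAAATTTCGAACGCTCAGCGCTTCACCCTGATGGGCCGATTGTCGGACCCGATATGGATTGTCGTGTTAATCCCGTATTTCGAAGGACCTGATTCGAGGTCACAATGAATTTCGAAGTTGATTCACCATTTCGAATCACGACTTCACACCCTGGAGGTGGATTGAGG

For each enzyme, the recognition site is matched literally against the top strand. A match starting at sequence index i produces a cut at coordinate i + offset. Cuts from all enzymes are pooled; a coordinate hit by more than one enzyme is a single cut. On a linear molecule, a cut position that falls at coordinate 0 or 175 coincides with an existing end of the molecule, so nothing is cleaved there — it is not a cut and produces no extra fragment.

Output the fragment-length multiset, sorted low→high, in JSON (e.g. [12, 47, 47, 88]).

[1,2,3,3,6,7,9,9,9,9,10,13,16,19,19,20,20]

Per-enzyme occurrences:
  EstV (ATTTCGAA, off=4): starts [2, 11, 84, 116, 135] → cuts [6, 15, 88, 120, 139]
  TgoII (GAGG, off=1): starts [103, 161, 171] → cuts [104, 162, 172]
  BxoII (CCTGAT, off=0): starts [34, 95] → cuts [34, 95]
  XjeI (ACCC, off=4): starts [32, 54, 155] → cuts [36, 58, 159]
  PtaV (GATTG, off=4): starts [45, 64, 167] → cuts [49, 68, 171]

All cut coordinates (distinct, sorted): [6, 15, 34, 36, 49, 58, 68, 88, 95, 104, 120, 139, 159, 162, 171, 172]

Fragments:
  [0,6): 6 bp
  [6,15): 9 bp
  [15,34): 19 bp
  [34,36): 2 bp
  [36,49): 13 bp
  [49,58): 9 bp
  [58,68): 10 bp
  [68,88): 20 bp
  [88,95): 7 bp
  [95,104): 9 bp
  [104,120): 16 bp
  [120,139): 19 bp
  [139,159): 20 bp
  [159,162): 3 bp
  [162,171): 9 bp
  [171,172): 1 bp
  [172,175): 3 bp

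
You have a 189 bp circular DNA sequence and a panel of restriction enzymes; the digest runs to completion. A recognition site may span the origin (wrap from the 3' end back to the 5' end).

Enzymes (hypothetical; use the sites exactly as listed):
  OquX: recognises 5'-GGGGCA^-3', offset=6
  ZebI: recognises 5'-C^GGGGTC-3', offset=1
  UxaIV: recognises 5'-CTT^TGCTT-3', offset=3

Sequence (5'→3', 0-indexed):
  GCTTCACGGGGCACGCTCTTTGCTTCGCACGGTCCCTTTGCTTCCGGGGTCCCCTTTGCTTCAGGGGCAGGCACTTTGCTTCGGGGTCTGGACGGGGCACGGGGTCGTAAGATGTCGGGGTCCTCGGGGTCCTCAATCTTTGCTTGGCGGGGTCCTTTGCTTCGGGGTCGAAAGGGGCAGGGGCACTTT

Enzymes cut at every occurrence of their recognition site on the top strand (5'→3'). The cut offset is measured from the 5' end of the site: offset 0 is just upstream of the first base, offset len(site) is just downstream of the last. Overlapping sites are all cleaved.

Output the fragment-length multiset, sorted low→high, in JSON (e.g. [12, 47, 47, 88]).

[1,3,6,6,6,7,7,7,8,9,9,11,13,14,15,16,16,17,18]

Scan for sites:
  OquX GGGGCA/6: at [7, 63, 93, 173, 179] ⇒ [13, 69, 99, 179, 185]
  ZebI CGGGGTC/1: at [44, 81, 99, 115, 124, 147, 162] ⇒ [45, 82, 100, 116, 125, 148, 163]
  UxaIV CTTTGCTT/3: at [17, 35, 53, 73, 137, 154, 185] ⇒ [20, 38, 56, 76, 140, 157, 188]

All cut coordinates (distinct, sorted): [13, 20, 38, 45, 56, 69, 76, 82, 99, 100, 116, 125, 140, 148, 157, 163, 179, 185, 188]

Fragment lengths:
  13→20: 7 bp
  20→38: 18 bp
  38→45: 7 bp
  45→56: 11 bp
  56→69: 13 bp
  69→76: 7 bp
  76→82: 6 bp
  82→99: 17 bp
  99→100: 1 bp
  100→116: 16 bp
  116→125: 9 bp
  125→140: 15 bp
  140→148: 8 bp
  148→157: 9 bp
  157→163: 6 bp
  163→179: 16 bp
  179→185: 6 bp
  185→188: 3 bp
  188→13 (wrap): 189-188+13 = 14 bp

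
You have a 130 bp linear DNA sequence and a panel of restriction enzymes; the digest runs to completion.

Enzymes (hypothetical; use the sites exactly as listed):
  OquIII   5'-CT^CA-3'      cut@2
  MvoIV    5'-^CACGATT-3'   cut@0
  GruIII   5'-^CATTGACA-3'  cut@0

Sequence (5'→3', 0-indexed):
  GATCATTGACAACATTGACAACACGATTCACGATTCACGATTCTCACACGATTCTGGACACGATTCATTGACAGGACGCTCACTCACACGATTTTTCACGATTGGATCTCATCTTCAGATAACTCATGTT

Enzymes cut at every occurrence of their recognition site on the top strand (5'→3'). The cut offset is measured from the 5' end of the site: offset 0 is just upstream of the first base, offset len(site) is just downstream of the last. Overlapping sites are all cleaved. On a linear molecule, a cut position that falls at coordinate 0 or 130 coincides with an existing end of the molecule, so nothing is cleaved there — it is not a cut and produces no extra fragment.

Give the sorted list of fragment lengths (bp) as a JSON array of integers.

[2,2,3,4,6,7,7,7,9,9,9,10,12,13,15,15]

Scan for sites:
  OquIII (CTCA, off=2): starts [42, 78, 82, 107, 122] → cuts [44, 80, 84, 109, 124]
  MvoIV (CACGATT, off=0): starts [21, 28, 35, 46, 58, 86, 96] → cuts [21, 28, 35, 46, 58, 86, 96]
  GruIII (CATTGACA, off=0): starts [3, 12, 65] → cuts [3, 12, 65]

Pooled cuts: [3, 12, 21, 28, 35, 44, 46, 58, 65, 80, 84, 86, 96, 109, 124]

Fragment lengths:
  [0,3): 3 bp
  [3,12): 9 bp
  [12,21): 9 bp
  [21,28): 7 bp
  [28,35): 7 bp
  [35,44): 9 bp
  [44,46): 2 bp
  [46,58): 12 bp
  [58,65): 7 bp
  [65,80): 15 bp
  [80,84): 4 bp
  [84,86): 2 bp
  [86,96): 10 bp
  [96,109): 13 bp
  [109,124): 15 bp
  [124,130): 6 bp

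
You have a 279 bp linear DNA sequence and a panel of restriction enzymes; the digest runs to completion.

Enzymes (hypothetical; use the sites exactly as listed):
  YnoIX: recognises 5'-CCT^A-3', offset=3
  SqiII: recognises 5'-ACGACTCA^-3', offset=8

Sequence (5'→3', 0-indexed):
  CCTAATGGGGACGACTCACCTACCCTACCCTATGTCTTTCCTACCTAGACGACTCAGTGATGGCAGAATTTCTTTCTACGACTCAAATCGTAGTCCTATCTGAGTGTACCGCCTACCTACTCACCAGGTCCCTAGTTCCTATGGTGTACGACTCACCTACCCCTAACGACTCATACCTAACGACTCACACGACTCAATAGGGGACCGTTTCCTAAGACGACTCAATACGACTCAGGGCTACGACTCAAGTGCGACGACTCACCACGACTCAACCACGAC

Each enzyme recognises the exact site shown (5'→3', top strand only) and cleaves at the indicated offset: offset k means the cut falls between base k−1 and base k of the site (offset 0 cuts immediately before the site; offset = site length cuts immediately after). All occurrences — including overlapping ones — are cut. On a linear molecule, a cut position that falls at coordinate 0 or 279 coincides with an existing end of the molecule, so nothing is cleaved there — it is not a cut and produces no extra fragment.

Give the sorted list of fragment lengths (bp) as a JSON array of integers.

[3,3,3,4,4,5,5,5,6,7,8,9,9,9,10,10,10,11,11,12,13,14,15,15,15,17,17,29]

Per-enzyme occurrences:
  YnoIX (CCTA, off=3): starts [0, 18, 23, 28, 39, 43, 94, 111, 115, 130, 137, 155, 161, 175, 210] → cuts [3, 21, 26, 31, 42, 46, 97, 114, 118, 133, 140, 158, 164, 178, 213]
  SqiII (ACGACTCA, off=8): starts [10, 48, 77, 147, 165, 179, 188, 216, 226, 239, 253, 263] → cuts [18, 56, 85, 155, 173, 187, 196, 224, 234, 247, 261, 271]

Pooled cuts: [3, 18, 21, 26, 31, 42, 46, 56, 85, 97, 114, 118, 133, 140, 155, 158, 164, 173, 178, 187, 196, 213, 224, 234, 247, 261, 271]

Fragments:
  [0,3): 3 bp
  [3,18): 15 bp
  [18,21): 3 bp
  [21,26): 5 bp
  [26,31): 5 bp
  [31,42): 11 bp
  [42,46): 4 bp
  [46,56): 10 bp
  [56,85): 29 bp
  [85,97): 12 bp
  [97,114): 17 bp
  [114,118): 4 bp
  [118,133): 15 bp
  [133,140): 7 bp
  [140,155): 15 bp
  [155,158): 3 bp
  [158,164): 6 bp
  [164,173): 9 bp
  [173,178): 5 bp
  [178,187): 9 bp
  [187,196): 9 bp
  [196,213): 17 bp
  [213,224): 11 bp
  [224,234): 10 bp
  [234,247): 13 bp
  [247,261): 14 bp
  [261,271): 10 bp
  [271,279): 8 bp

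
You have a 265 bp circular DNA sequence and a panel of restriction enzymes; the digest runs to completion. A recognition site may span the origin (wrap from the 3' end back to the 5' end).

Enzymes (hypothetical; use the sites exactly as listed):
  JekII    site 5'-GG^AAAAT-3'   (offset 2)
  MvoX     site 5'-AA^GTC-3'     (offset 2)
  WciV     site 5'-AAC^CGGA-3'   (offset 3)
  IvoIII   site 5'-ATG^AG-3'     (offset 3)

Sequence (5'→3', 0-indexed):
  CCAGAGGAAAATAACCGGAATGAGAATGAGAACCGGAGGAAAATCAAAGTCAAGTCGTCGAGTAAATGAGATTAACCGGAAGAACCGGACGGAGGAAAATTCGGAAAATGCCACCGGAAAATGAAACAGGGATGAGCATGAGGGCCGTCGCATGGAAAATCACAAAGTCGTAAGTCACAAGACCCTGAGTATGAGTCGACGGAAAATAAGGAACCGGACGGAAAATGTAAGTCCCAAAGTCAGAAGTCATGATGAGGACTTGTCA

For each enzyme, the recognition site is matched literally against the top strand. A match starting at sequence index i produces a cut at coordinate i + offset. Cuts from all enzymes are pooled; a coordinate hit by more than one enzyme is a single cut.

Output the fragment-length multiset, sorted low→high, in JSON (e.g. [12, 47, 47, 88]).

[5,5,6,6,6,7,7,7,7,8,8,8,9,9,9,9,9,9,10,11,12,13,15,15,17,18,20]

Per-enzyme occurrences:
  JekII (GGAAAAT, off=2): starts [5, 37, 93, 102, 115, 153, 200, 219] → cuts [7, 39, 95, 104, 117, 155, 202, 221]
  MvoX (AAGTC, off=2): starts [46, 51, 164, 171, 228, 236, 243] → cuts [48, 53, 166, 173, 230, 238, 245]
  WciV (AACCGGA, off=3): starts [12, 30, 73, 82, 211] → cuts [15, 33, 76, 85, 214]
  IvoIII (ATGAG, off=3): starts [19, 25, 65, 131, 137, 190, 251] → cuts [22, 28, 68, 134, 140, 193, 254]

All cut coordinates (distinct, sorted): [7, 15, 22, 28, 33, 39, 48, 53, 68, 76, 85, 95, 104, 117, 134, 140, 155, 166, 173, 193, 202, 214, 221, 230, 238, 245, 254]

Fragment lengths:
  7→15: 8 bp
  15→22: 7 bp
  22→28: 6 bp
  28→33: 5 bp
  33→39: 6 bp
  39→48: 9 bp
  48→53: 5 bp
  53→68: 15 bp
  68→76: 8 bp
  76→85: 9 bp
  85→95: 10 bp
  95→104: 9 bp
  104→117: 13 bp
  117→134: 17 bp
  134→140: 6 bp
  140→155: 15 bp
  155→166: 11 bp
  166→173: 7 bp
  173→193: 20 bp
  193→202: 9 bp
  202→214: 12 bp
  214→221: 7 bp
  221→230: 9 bp
  230→238: 8 bp
  238→245: 7 bp
  245→254: 9 bp
  254→7 (wrap): 265-254+7 = 18 bp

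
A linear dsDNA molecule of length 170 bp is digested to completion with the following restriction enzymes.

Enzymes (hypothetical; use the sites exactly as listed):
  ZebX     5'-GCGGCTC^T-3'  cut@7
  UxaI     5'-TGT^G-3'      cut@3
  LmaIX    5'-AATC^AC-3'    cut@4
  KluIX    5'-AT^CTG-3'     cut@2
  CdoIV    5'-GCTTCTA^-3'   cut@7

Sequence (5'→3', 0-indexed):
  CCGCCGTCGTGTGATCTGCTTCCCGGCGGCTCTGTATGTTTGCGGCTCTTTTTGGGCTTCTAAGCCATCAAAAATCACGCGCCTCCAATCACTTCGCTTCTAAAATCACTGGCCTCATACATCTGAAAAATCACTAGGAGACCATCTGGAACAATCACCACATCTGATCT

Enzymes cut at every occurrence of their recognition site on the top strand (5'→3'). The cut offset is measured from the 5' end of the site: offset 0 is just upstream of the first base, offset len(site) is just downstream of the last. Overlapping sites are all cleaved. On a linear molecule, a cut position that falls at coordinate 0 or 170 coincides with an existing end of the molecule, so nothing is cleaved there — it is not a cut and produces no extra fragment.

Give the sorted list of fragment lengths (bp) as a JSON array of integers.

Per-enzyme occurrences:
  ZebX (GCGGCTCT, off=7): starts [25, 41] → cuts [32, 48]
  UxaI (TGTG, off=3): starts [9] → cuts [12]
  LmaIX (AATCAC, off=4): starts [72, 86, 103, 128, 152] → cuts [76, 90, 107, 132, 156]
  KluIX (ATCTG, off=2): starts [13, 120, 143, 161] → cuts [15, 122, 145, 163]
  CdoIV (GCTTCTA, off=7): starts [55, 95] → cuts [62, 102]

All cut coordinates (distinct, sorted): [12, 15, 32, 48, 62, 76, 90, 102, 107, 122, 132, 145, 156, 163]

Fragments:
  [0,12): 12 bp
  [12,15): 3 bp
  [15,32): 17 bp
  [32,48): 16 bp
  [48,62): 14 bp
  [62,76): 14 bp
  [76,90): 14 bp
  [90,102): 12 bp
  [102,107): 5 bp
  [107,122): 15 bp
  [122,132): 10 bp
  [132,145): 13 bp
  [145,156): 11 bp
  [156,163): 7 bp
  [163,170): 7 bp

[3,5,7,7,10,11,12,12,13,14,14,14,15,16,17]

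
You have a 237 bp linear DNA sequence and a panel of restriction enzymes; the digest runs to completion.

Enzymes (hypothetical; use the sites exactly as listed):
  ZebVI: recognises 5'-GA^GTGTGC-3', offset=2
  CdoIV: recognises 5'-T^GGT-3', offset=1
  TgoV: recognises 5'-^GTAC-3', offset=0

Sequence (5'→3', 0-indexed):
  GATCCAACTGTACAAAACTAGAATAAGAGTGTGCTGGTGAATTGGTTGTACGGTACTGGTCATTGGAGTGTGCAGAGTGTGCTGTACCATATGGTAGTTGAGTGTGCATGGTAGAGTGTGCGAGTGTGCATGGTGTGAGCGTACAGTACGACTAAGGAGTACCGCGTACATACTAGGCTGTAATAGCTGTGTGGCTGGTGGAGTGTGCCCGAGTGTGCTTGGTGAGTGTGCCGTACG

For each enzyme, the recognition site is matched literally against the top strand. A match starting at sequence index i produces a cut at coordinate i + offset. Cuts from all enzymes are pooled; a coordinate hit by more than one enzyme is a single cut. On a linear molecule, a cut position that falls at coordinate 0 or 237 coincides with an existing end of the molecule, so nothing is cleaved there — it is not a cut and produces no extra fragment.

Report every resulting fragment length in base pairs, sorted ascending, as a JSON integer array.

Per-enzyme occurrences:
  ZebVI (GAGTGTGC, off=2): starts [26, 65, 74, 99, 113, 121, 200, 210, 223] → cuts [28, 67, 76, 101, 115, 123, 202, 212, 225]
  CdoIV (TGGT, off=1): starts [34, 42, 56, 91, 108, 130, 195, 219] → cuts [35, 43, 57, 92, 109, 131, 196, 220]
  TgoV (GTAC, off=0): starts [9, 47, 52, 83, 140, 145, 158, 165, 232] → cuts [9, 47, 52, 83, 140, 145, 158, 165, 232]

Pooled cuts: [9, 28, 35, 43, 47, 52, 57, 67, 76, 83, 92, 101, 109, 115, 123, 131, 140, 145, 158, 165, 196, 202, 212, 220, 225, 232]

Fragments:
  [0,9): 9 bp
  [9,28): 19 bp
  [28,35): 7 bp
  [35,43): 8 bp
  [43,47): 4 bp
  [47,52): 5 bp
  [52,57): 5 bp
  [57,67): 10 bp
  [67,76): 9 bp
  [76,83): 7 bp
  [83,92): 9 bp
  [92,101): 9 bp
  [101,109): 8 bp
  [109,115): 6 bp
  [115,123): 8 bp
  [123,131): 8 bp
  [131,140): 9 bp
  [140,145): 5 bp
  [145,158): 13 bp
  [158,165): 7 bp
  [165,196): 31 bp
  [196,202): 6 bp
  [202,212): 10 bp
  [212,220): 8 bp
  [220,225): 5 bp
  [225,232): 7 bp
  [232,237): 5 bp

[4,5,5,5,5,5,6,6,7,7,7,7,8,8,8,8,8,9,9,9,9,9,10,10,13,19,31]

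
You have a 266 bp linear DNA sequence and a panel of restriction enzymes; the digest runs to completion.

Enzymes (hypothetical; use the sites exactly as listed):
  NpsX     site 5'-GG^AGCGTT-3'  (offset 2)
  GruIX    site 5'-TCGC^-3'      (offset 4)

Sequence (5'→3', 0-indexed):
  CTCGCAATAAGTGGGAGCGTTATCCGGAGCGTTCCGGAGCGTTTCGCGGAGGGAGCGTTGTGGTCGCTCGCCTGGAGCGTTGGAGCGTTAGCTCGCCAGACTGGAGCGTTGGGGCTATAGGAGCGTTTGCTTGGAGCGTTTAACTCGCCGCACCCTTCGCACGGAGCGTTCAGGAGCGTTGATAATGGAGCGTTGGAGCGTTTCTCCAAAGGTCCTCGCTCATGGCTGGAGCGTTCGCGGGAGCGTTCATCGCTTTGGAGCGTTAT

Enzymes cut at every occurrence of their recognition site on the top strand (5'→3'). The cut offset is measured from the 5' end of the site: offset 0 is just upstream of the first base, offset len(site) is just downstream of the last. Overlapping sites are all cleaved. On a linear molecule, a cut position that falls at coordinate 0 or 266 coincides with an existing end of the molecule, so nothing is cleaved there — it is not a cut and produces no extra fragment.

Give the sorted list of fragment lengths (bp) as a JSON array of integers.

Scan for sites:
  NpsX (GGAGCGTT, off=2): starts [13, 25, 35, 51, 73, 81, 102, 119, 132, 162, 172, 186, 194, 227, 239, 256] → cuts [15, 27, 37, 53, 75, 83, 104, 121, 134, 164, 174, 188, 196, 229, 241, 258]
  GruIX (TCGC, off=4): starts [1, 43, 63, 67, 92, 144, 156, 215, 234, 249] → cuts [5, 47, 67, 71, 96, 148, 160, 219, 238, 253]

All cut coordinates (distinct, sorted): [5, 15, 27, 37, 47, 53, 67, 71, 75, 83, 96, 104, 121, 134, 148, 160, 164, 174, 188, 196, 219, 229, 238, 241, 253, 258]

Fragments:
  [0,5): 5 bp
  [5,15): 10 bp
  [15,27): 12 bp
  [27,37): 10 bp
  [37,47): 10 bp
  [47,53): 6 bp
  [53,67): 14 bp
  [67,71): 4 bp
  [71,75): 4 bp
  [75,83): 8 bp
  [83,96): 13 bp
  [96,104): 8 bp
  [104,121): 17 bp
  [121,134): 13 bp
  [134,148): 14 bp
  [148,160): 12 bp
  [160,164): 4 bp
  [164,174): 10 bp
  [174,188): 14 bp
  [188,196): 8 bp
  [196,219): 23 bp
  [219,229): 10 bp
  [229,238): 9 bp
  [238,241): 3 bp
  [241,253): 12 bp
  [253,258): 5 bp
  [258,266): 8 bp

[3,4,4,4,5,5,6,8,8,8,8,9,10,10,10,10,10,12,12,12,13,13,14,14,14,17,23]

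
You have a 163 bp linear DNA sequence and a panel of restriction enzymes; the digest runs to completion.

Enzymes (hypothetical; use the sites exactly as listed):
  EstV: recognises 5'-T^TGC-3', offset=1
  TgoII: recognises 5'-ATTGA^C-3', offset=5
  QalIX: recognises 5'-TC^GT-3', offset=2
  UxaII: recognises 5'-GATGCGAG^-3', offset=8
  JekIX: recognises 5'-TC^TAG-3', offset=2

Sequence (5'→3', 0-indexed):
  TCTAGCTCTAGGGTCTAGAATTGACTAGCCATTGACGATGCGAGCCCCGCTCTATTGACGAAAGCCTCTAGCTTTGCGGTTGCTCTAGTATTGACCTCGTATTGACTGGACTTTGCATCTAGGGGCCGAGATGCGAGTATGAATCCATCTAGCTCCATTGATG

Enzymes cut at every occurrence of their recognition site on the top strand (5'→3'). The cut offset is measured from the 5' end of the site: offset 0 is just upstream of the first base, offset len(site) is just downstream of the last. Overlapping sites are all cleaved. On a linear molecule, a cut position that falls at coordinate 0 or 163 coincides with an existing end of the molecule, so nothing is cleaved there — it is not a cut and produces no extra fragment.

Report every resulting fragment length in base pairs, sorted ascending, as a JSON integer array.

Site scan:
  EstV (TTGC, off=1): starts [73, 79, 112] → cuts [74, 80, 113]
  TgoII (ATTGAC, off=5): starts [19, 30, 53, 89, 100] → cuts [24, 35, 58, 94, 105]
  QalIX (TCGT, off=2): starts [96] → cuts [98]
  UxaII (GATGCGAG, off=8): starts [36, 129] → cuts [44, 137]
  JekIX (TCTAG, off=2): starts [0, 6, 13, 66, 83, 117, 147] → cuts [2, 8, 15, 68, 85, 119, 149]

Pooled cuts: [2, 8, 15, 24, 35, 44, 58, 68, 74, 80, 85, 94, 98, 105, 113, 119, 137, 149]

Fragment lengths:
  [0,2): 2 bp
  [2,8): 6 bp
  [8,15): 7 bp
  [15,24): 9 bp
  [24,35): 11 bp
  [35,44): 9 bp
  [44,58): 14 bp
  [58,68): 10 bp
  [68,74): 6 bp
  [74,80): 6 bp
  [80,85): 5 bp
  [85,94): 9 bp
  [94,98): 4 bp
  [98,105): 7 bp
  [105,113): 8 bp
  [113,119): 6 bp
  [119,137): 18 bp
  [137,149): 12 bp
  [149,163): 14 bp

[2,4,5,6,6,6,6,7,7,8,9,9,9,10,11,12,14,14,18]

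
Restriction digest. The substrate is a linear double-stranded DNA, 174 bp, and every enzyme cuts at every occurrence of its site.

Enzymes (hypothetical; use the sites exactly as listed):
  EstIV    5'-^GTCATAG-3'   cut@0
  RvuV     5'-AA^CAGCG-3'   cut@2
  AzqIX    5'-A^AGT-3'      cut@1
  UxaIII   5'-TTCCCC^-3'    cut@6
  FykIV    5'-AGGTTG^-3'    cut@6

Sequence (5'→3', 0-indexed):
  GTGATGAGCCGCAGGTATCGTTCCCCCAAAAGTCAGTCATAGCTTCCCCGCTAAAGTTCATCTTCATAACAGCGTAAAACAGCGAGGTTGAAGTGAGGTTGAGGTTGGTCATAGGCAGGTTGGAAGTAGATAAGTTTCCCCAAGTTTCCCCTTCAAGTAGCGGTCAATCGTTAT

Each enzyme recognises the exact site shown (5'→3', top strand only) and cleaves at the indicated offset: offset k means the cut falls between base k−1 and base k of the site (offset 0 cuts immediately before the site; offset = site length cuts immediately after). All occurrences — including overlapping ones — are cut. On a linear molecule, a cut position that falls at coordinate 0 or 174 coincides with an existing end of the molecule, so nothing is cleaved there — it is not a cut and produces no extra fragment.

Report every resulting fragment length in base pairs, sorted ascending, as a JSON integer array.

[1,1,2,4,4,5,5,6,8,9,9,10,10,11,14,15,15,19,26]

Scan for sites:
  EstIV GTCATAG/0: at [35, 107] ⇒ [35, 107]
  RvuV AACAGCG/2: at [67, 77] ⇒ [69, 79]
  AzqIX AAGT/1: at [29, 53, 90, 123, 131, 141, 154] ⇒ [30, 54, 91, 124, 132, 142, 155]
  UxaIII TTCCCC/6: at [20, 43, 135, 145] ⇒ [26, 49, 141, 151]
  FykIV AGGTTG/6: at [84, 95, 101, 116] ⇒ [90, 101, 107, 122]

Pooled cuts: [26, 30, 35, 49, 54, 69, 79, 90, 91, 101, 107, 122, 124, 132, 141, 142, 151, 155]

Fragment lengths:
  [0,26): 26 bp
  [26,30): 4 bp
  [30,35): 5 bp
  [35,49): 14 bp
  [49,54): 5 bp
  [54,69): 15 bp
  [69,79): 10 bp
  [79,90): 11 bp
  [90,91): 1 bp
  [91,101): 10 bp
  [101,107): 6 bp
  [107,122): 15 bp
  [122,124): 2 bp
  [124,132): 8 bp
  [132,141): 9 bp
  [141,142): 1 bp
  [142,151): 9 bp
  [151,155): 4 bp
  [155,174): 19 bp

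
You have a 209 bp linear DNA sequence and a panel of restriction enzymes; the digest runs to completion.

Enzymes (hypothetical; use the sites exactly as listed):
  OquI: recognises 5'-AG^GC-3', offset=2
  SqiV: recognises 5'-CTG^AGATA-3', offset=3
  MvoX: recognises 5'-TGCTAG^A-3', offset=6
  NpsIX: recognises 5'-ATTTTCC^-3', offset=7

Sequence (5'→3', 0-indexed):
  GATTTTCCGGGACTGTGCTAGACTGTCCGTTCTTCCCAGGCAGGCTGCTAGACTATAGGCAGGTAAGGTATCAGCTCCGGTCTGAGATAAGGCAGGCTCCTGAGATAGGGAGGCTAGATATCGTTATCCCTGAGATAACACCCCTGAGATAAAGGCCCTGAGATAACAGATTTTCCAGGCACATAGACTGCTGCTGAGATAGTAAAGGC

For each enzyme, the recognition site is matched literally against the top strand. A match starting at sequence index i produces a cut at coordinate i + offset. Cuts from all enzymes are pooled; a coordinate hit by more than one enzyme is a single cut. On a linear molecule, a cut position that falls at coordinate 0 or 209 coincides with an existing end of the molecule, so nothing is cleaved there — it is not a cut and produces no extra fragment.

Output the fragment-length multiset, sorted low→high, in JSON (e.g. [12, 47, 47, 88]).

[2,2,4,4,6,7,7,7,8,8,8,10,11,13,14,16,18,18,20,26]

Per-enzyme occurrences:
  OquI (AGGC, off=2): starts [37, 41, 56, 89, 93, 110, 152, 176, 205] → cuts [39, 43, 58, 91, 95, 112, 154, 178, 207]
  SqiV (CTGAGATA, off=3): starts [81, 99, 129, 143, 157, 193] → cuts [84, 102, 132, 146, 160, 196]
  MvoX (TGCTAGA, off=6): starts [15, 45] → cuts [21, 51]
  NpsIX (ATTTTCC, off=7): starts [1, 169] → cuts [8, 176]

All cut coordinates (distinct, sorted): [8, 21, 39, 43, 51, 58, 84, 91, 95, 102, 112, 132, 146, 154, 160, 176, 178, 196, 207]

Fragment lengths:
  [0,8): 8 bp
  [8,21): 13 bp
  [21,39): 18 bp
  [39,43): 4 bp
  [43,51): 8 bp
  [51,58): 7 bp
  [58,84): 26 bp
  [84,91): 7 bp
  [91,95): 4 bp
  [95,102): 7 bp
  [102,112): 10 bp
  [112,132): 20 bp
  [132,146): 14 bp
  [146,154): 8 bp
  [154,160): 6 bp
  [160,176): 16 bp
  [176,178): 2 bp
  [178,196): 18 bp
  [196,207): 11 bp
  [207,209): 2 bp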